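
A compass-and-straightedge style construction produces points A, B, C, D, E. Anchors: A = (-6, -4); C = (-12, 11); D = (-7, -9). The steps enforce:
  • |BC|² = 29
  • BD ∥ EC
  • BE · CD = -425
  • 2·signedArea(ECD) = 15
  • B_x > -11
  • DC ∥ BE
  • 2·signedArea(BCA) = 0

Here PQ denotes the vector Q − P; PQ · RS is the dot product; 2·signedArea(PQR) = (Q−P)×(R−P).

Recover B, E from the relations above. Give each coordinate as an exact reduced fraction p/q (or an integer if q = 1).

B = (-10, 6)
E = (-15, 26)

1. B_x = -10  [line 15·x + 6·y + 114 = 0 ∩ |BC|² = 29]
2. B_y = 6  [line 15·x + 6·y + 114 = 0 ∩ |BC|² = 29]
   → B = (-10, 6)
3. E_x = -15  [BD ∥ EC ∩ DC ∥ BE]
4. E_y = 26  [BD ∥ EC ∩ DC ∥ BE]
   → E = (-15, 26)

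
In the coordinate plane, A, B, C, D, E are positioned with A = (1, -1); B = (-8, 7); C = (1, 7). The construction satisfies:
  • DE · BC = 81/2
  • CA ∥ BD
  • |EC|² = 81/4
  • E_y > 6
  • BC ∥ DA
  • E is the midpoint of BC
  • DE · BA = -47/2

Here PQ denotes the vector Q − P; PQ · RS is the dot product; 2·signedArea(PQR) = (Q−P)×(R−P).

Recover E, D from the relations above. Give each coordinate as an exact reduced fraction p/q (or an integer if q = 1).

1. E_x = -7/2  [E is the midpoint of BC]
2. E_y = 7  [E is the midpoint of BC]
   → E = (-7/2, 7)
3. D_x = -8  [BC ∥ DA ∩ CA ∥ BD]
4. D_y = -1  [BC ∥ DA ∩ CA ∥ BD]
   → D = (-8, -1)

D = (-8, -1)
E = (-7/2, 7)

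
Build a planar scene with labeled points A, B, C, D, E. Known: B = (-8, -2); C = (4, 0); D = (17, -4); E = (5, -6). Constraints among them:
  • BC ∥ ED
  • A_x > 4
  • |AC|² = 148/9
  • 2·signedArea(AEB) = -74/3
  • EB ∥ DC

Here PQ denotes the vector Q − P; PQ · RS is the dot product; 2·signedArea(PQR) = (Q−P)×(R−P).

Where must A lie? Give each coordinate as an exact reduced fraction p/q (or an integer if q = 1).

A = (14/3, -4)

1. A_x = 14/3  [line -4·x + -13·y + -100/3 = 0 ∩ |AC|² = 148/9]
2. A_y = -4  [line -4·x + -13·y + -100/3 = 0 ∩ |AC|² = 148/9]
   → A = (14/3, -4)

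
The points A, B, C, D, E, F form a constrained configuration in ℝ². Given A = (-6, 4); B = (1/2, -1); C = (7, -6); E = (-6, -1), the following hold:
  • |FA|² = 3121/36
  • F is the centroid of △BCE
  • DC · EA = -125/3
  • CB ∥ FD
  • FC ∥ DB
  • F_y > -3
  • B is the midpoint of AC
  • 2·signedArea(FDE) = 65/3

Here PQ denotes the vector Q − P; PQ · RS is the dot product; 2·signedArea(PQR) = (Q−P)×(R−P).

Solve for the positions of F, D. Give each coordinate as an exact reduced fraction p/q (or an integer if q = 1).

1. F_x = 1/2  [F is the centroid of △BCE]
2. F_y = -8/3  [F is the centroid of △BCE]
   → F = (1/2, -8/3)
3. D_x = -6  [FC ∥ DB ∩ CB ∥ FD]
4. D_y = 7/3  [FC ∥ DB ∩ CB ∥ FD]
   → D = (-6, 7/3)

D = (-6, 7/3)
F = (1/2, -8/3)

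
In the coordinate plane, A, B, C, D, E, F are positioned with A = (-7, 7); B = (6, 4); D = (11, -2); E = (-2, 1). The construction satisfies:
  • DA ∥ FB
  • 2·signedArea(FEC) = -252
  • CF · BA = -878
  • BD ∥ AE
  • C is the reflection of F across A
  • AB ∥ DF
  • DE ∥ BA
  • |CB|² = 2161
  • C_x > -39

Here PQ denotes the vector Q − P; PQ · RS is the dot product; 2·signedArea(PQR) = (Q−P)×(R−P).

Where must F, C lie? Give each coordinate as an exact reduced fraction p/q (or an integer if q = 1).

C = (-38, 19)
F = (24, -5)

1. F_x = 24  [DA ∥ FB ∩ AB ∥ DF]
2. F_y = -5  [DA ∥ FB ∩ AB ∥ DF]
   → F = (24, -5)
3. C_x = -38  [C is the reflection of F across A]
4. C_y = 19  [C is the reflection of F across A]
   → C = (-38, 19)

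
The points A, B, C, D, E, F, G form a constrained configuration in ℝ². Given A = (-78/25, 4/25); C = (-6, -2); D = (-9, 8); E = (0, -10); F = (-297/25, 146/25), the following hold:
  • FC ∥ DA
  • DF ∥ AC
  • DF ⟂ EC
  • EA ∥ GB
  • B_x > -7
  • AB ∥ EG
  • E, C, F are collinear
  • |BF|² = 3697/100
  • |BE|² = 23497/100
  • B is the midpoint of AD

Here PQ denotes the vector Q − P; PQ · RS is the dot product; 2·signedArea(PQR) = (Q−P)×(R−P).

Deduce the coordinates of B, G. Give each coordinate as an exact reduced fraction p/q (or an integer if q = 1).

1. B_x = -303/50  [B is the midpoint of AD]
2. B_y = 102/25  [B is the midpoint of AD]
   → B = (-303/50, 102/25)
3. G_x = -147/50  [EA ∥ GB ∩ AB ∥ EG]
4. G_y = -152/25  [EA ∥ GB ∩ AB ∥ EG]
   → G = (-147/50, -152/25)

B = (-303/50, 102/25)
G = (-147/50, -152/25)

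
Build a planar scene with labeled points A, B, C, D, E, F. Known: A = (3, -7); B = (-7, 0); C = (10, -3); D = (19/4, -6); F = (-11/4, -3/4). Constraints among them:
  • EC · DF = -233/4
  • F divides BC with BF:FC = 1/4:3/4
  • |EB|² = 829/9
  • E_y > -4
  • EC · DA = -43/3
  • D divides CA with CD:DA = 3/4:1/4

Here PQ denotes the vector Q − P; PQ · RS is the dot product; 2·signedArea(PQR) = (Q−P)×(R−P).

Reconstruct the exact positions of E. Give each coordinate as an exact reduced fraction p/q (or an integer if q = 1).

E = (2, -10/3)

1. E_x = 2  [EC · DA = -43/3 ∩ EC · DF = -233/4]
2. E_y = -10/3  [EC · DA = -43/3 ∩ EC · DF = -233/4]
   → E = (2, -10/3)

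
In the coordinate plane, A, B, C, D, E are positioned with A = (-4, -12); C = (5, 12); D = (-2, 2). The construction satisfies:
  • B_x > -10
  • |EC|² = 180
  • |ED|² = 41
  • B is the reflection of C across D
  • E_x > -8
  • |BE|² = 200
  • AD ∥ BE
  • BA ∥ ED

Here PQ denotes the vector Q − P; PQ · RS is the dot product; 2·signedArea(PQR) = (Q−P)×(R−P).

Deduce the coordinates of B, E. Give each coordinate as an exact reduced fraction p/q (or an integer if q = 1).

1. B_x = -9  [B is the reflection of C across D]
2. B_y = -8  [B is the reflection of C across D]
   → B = (-9, -8)
3. E_x = -7  [BA ∥ ED ∩ AD ∥ BE]
4. E_y = 6  [BA ∥ ED ∩ AD ∥ BE]
   → E = (-7, 6)

B = (-9, -8)
E = (-7, 6)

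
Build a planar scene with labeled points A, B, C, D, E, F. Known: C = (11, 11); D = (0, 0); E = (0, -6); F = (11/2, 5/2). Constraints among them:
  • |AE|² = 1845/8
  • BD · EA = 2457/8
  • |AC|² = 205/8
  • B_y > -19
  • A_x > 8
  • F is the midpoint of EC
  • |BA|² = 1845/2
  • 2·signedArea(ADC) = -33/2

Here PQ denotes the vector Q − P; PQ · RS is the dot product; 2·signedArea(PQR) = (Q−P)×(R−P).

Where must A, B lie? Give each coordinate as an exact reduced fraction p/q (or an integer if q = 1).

1. A_x = 33/4  [line -11·x + 11·y + 33/2 = 0 ∩ |AE|² = 1845/8]
2. A_y = 27/4  [line -11·x + 11·y + 33/2 = 0 ∩ |AE|² = 1845/8]
   → A = (33/4, 27/4)
3. B_x = -33/4  [line -33/4·x + -51/4·y + -2457/8 = 0 ∩ |BA|² = 1845/2]
4. B_y = -75/4  [line -33/4·x + -51/4·y + -2457/8 = 0 ∩ |BA|² = 1845/2]
   → B = (-33/4, -75/4)

A = (33/4, 27/4)
B = (-33/4, -75/4)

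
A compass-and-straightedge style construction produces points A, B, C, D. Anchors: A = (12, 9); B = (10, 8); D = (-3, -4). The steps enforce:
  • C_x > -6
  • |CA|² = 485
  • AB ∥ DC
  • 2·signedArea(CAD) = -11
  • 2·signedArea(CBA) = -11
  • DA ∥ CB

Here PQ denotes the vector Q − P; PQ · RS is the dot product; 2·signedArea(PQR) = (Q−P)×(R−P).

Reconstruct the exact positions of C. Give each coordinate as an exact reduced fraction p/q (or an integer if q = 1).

1. C_x = -5  [DA ∥ CB ∩ AB ∥ DC]
2. C_y = -5  [DA ∥ CB ∩ AB ∥ DC]
   → C = (-5, -5)

C = (-5, -5)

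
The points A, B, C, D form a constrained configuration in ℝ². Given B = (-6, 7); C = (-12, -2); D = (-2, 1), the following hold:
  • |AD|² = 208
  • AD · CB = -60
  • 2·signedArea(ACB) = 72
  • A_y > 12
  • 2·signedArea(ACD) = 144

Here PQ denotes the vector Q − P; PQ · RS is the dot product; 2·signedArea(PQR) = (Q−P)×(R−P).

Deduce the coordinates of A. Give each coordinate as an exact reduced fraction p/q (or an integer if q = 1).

1. A_x = -10  [2·signedArea(ACB) = 72 ∩ AD · CB = -60]
2. A_y = 13  [2·signedArea(ACB) = 72 ∩ AD · CB = -60]
   → A = (-10, 13)

A = (-10, 13)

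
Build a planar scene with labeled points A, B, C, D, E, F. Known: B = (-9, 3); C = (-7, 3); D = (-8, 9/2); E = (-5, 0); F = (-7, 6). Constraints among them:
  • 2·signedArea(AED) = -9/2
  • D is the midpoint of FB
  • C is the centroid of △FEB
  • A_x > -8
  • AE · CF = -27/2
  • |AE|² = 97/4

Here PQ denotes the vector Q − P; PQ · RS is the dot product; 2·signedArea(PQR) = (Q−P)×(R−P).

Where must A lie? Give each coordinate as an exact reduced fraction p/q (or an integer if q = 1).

A = (-7, 9/2)

1. A_x = -7  [AE · CF = -27/2 ∩ 2·signedArea(AED) = -9/2]
2. A_y = 9/2  [AE · CF = -27/2 ∩ 2·signedArea(AED) = -9/2]
   → A = (-7, 9/2)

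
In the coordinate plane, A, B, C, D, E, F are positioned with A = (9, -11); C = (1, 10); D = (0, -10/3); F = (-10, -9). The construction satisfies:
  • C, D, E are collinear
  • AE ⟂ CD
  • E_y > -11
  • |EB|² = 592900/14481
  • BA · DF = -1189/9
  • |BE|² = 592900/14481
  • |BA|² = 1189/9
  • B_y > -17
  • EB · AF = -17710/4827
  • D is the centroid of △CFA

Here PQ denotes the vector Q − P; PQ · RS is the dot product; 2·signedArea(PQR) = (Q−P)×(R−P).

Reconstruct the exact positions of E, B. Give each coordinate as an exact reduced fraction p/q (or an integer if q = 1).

1. E_x = -839/1609  [C, D, E are collinear ∩ AE ⟂ CD]
2. E_y = -16550/1609  [C, D, E are collinear ∩ AE ⟂ CD]
   → E = (-839/1609, -16550/1609)
3. B_x = -1  [BA · DF = -1189/9 ∩ EB · AF = -17710/4827]
4. B_y = -50/3  [BA · DF = -1189/9 ∩ EB · AF = -17710/4827]
   → B = (-1, -50/3)

B = (-1, -50/3)
E = (-839/1609, -16550/1609)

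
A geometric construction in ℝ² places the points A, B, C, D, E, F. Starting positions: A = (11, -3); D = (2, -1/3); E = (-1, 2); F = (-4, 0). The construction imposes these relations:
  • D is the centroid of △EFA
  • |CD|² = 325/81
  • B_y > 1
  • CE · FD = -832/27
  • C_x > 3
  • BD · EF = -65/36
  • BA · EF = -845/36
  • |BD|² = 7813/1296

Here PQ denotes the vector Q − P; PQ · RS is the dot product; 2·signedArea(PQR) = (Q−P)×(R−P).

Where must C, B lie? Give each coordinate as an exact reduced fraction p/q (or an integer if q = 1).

B = (1/4, 25/18)
C = (4, -4/9)

1. C_x = 4  [line -6·x + 1/3·y + 652/27 = 0 ∩ |CD|² = 325/81]
2. C_y = -4/9  [line -6·x + 1/3·y + 652/27 = 0 ∩ |CD|² = 325/81]
   → C = (4, -4/9)
3. B_x = 1/4  [line 3·x + 2·y + -127/36 = 0 ∩ |BD|² = 7813/1296]
4. B_y = 25/18  [line 3·x + 2·y + -127/36 = 0 ∩ |BD|² = 7813/1296]
   → B = (1/4, 25/18)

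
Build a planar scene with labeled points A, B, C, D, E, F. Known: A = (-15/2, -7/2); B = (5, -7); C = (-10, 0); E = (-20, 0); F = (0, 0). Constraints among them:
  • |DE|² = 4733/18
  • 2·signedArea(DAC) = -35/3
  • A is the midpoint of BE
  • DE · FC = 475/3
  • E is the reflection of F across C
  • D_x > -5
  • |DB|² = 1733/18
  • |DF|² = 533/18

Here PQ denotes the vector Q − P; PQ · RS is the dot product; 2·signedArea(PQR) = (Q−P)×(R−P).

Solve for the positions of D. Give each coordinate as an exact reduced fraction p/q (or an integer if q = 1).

1. D_x = -25/6  [DE · FC = 475/3 ∩ 2·signedArea(DAC) = -35/3]
2. D_y = -7/2  [DE · FC = 475/3 ∩ 2·signedArea(DAC) = -35/3]
   → D = (-25/6, -7/2)

D = (-25/6, -7/2)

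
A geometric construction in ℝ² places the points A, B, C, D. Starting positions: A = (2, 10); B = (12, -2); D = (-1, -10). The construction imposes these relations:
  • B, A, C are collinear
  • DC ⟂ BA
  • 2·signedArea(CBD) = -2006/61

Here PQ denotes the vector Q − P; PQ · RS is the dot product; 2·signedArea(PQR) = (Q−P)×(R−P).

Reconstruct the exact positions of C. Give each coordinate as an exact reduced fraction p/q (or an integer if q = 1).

1. C_x = 647/61  [B, A, C are collinear ∩ DC ⟂ BA]
2. C_y = -20/61  [B, A, C are collinear ∩ DC ⟂ BA]
   → C = (647/61, -20/61)

C = (647/61, -20/61)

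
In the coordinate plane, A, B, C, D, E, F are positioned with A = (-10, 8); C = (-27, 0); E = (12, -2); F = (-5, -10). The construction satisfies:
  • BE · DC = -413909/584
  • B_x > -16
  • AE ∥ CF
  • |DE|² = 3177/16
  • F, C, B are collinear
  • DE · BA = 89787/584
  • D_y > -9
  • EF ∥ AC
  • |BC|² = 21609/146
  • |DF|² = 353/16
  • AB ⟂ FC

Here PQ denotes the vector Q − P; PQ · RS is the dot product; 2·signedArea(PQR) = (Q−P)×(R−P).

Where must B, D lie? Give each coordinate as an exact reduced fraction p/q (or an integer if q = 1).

1. B_x = -2325/146  [F, C, B are collinear ∩ AB ⟂ FC]
2. B_y = -735/146  [F, C, B are collinear ∩ AB ⟂ FC]
   → B = (-2325/146, -735/146)
3. D_x = -3/4  [DE · BA = 89787/584 ∩ BE · DC = -413909/584]
4. D_y = -8  [DE · BA = 89787/584 ∩ BE · DC = -413909/584]
   → D = (-3/4, -8)

B = (-2325/146, -735/146)
D = (-3/4, -8)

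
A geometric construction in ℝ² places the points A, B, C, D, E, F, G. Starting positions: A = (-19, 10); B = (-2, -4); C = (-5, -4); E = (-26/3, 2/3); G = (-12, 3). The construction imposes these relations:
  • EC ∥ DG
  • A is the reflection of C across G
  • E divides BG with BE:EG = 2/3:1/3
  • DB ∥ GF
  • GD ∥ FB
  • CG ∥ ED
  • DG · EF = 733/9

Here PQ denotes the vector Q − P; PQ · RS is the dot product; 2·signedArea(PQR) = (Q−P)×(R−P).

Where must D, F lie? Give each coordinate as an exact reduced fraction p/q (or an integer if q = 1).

1. D_x = -47/3  [EC ∥ DG ∩ CG ∥ ED]
2. D_y = 23/3  [EC ∥ DG ∩ CG ∥ ED]
   → D = (-47/3, 23/3)
3. F_x = 5/3  [GD ∥ FB ∩ DB ∥ GF]
4. F_y = -26/3  [GD ∥ FB ∩ DB ∥ GF]
   → F = (5/3, -26/3)

D = (-47/3, 23/3)
F = (5/3, -26/3)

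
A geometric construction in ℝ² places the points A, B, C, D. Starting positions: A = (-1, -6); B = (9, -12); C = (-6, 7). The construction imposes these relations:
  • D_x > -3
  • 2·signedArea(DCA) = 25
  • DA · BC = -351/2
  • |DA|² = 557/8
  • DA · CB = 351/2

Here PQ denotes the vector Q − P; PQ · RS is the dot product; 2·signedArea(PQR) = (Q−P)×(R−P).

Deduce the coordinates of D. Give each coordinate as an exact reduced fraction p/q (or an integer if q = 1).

1. D_x = -9/4  [DA · CB = 351/2 ∩ 2·signedArea(DCA) = 25]
2. D_y = 9/4  [DA · CB = 351/2 ∩ 2·signedArea(DCA) = 25]
   → D = (-9/4, 9/4)

D = (-9/4, 9/4)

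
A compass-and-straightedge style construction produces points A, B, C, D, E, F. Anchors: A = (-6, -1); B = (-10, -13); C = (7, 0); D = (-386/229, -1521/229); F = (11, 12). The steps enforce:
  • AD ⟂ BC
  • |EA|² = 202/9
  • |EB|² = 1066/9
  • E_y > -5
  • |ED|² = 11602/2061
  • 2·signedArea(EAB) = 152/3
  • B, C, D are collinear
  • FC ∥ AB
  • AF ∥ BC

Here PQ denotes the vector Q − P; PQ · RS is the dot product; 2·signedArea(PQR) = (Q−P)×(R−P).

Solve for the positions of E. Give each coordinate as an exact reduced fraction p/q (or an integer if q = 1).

E = (-3, -14/3)

1. E_x = -3  [line 12·x + -4·y + 52/3 = 0 ∩ |ED|² = 11602/2061]
2. E_y = -14/3  [line 12·x + -4·y + 52/3 = 0 ∩ |ED|² = 11602/2061]
   → E = (-3, -14/3)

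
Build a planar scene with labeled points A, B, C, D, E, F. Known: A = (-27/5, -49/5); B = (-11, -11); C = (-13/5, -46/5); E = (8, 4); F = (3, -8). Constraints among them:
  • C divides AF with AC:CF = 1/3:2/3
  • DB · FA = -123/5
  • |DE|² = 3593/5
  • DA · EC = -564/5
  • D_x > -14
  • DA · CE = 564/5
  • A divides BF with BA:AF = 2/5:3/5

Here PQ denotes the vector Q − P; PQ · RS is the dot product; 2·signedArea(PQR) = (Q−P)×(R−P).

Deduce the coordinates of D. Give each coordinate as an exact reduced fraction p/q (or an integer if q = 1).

D = (-69/5, -58/5)

1. D_x = -69/5  [DA · EC = -564/5 ∩ DB · FA = -123/5]
2. D_y = -58/5  [DA · EC = -564/5 ∩ DB · FA = -123/5]
   → D = (-69/5, -58/5)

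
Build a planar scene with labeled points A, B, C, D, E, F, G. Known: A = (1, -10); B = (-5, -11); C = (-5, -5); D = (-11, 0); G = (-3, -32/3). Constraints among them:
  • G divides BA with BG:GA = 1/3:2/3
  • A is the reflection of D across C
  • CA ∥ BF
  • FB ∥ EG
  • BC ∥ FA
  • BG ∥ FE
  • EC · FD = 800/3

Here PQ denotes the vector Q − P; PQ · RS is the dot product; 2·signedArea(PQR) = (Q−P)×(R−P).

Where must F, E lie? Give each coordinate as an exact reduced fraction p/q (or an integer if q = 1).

1. F_x = 1  [BC ∥ FA ∩ CA ∥ BF]
2. F_y = -16  [BC ∥ FA ∩ CA ∥ BF]
   → F = (1, -16)
3. E_x = 3  [FB ∥ EG ∩ BG ∥ FE]
4. E_y = -47/3  [FB ∥ EG ∩ BG ∥ FE]
   → E = (3, -47/3)

E = (3, -47/3)
F = (1, -16)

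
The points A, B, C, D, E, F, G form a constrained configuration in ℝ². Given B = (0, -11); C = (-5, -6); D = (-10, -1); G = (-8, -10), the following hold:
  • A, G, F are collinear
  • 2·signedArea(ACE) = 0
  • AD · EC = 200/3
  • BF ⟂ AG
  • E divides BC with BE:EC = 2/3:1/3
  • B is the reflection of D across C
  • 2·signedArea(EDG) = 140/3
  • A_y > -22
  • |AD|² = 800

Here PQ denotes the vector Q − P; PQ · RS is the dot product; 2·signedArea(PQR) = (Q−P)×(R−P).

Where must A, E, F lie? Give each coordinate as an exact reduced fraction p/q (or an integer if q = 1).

1. E_x = -10/3  [E divides BC with BE:EC = 2/3:1/3]
2. E_y = -23/3  [E divides BC with BE:EC = 2/3:1/3]
   → E = (-10/3, -23/3)
3. A_x = 10  [2·signedArea(ACE) = 0 ∩ AD · EC = 200/3]
4. A_y = -21  [2·signedArea(ACE) = 0 ∩ AD · EC = 200/3]
   → A = (10, -21)
5. F_x = -154/89  [A, G, F are collinear ∩ BF ⟂ AG]
6. F_y = -1231/89  [A, G, F are collinear ∩ BF ⟂ AG]
   → F = (-154/89, -1231/89)

A = (10, -21)
E = (-10/3, -23/3)
F = (-154/89, -1231/89)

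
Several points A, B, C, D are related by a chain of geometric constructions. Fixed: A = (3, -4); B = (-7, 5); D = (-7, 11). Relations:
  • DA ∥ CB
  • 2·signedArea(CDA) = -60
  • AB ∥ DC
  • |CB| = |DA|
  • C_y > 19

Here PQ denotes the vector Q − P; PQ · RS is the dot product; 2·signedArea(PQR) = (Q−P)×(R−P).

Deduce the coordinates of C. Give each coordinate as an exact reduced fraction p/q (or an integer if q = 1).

C = (-17, 20)

1. C_x = -17  [DA ∥ CB ∩ AB ∥ DC]
2. C_y = 20  [DA ∥ CB ∩ AB ∥ DC]
   → C = (-17, 20)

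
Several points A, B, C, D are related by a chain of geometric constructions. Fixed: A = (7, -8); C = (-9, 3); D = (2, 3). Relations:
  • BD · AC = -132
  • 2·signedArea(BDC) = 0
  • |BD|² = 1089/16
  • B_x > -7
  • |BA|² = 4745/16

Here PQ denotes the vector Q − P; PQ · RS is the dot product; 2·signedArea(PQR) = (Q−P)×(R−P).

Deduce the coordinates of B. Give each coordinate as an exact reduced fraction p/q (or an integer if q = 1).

B = (-25/4, 3)

1. B_x = -25/4  [2·signedArea(BDC) = 0 ∩ BD · AC = -132]
2. B_y = 3  [2·signedArea(BDC) = 0 ∩ BD · AC = -132]
   → B = (-25/4, 3)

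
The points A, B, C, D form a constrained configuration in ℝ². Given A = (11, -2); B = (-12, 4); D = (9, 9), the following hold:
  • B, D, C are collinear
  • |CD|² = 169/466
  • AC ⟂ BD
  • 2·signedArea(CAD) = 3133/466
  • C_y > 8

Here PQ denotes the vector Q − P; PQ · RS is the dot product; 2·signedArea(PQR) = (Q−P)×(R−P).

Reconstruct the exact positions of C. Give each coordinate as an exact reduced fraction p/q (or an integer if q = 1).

1. C_x = 3921/466  [B, D, C are collinear ∩ AC ⟂ BD]
2. C_y = 4129/466  [B, D, C are collinear ∩ AC ⟂ BD]
   → C = (3921/466, 4129/466)

C = (3921/466, 4129/466)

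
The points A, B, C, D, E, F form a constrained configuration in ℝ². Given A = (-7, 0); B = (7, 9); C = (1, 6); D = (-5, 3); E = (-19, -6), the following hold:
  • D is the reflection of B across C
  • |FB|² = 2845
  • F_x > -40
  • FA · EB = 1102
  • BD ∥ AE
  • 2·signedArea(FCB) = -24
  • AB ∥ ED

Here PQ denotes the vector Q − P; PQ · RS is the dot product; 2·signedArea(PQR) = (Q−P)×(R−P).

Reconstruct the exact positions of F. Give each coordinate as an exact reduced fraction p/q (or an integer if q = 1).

F = (-39, -18)

1. F_x = -39  [FA · EB = 1102 ∩ 2·signedArea(FCB) = -24]
2. F_y = -18  [FA · EB = 1102 ∩ 2·signedArea(FCB) = -24]
   → F = (-39, -18)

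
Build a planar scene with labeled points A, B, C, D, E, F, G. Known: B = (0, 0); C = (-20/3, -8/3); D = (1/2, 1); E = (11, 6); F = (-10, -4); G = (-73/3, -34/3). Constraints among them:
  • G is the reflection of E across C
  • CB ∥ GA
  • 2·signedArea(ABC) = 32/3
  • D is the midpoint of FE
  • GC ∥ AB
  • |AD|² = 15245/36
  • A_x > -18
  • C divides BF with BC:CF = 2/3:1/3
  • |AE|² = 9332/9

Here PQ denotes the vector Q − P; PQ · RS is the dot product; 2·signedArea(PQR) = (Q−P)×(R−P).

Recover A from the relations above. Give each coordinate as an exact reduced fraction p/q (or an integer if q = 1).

A = (-53/3, -26/3)

1. A_x = -53/3  [GC ∥ AB ∩ CB ∥ GA]
2. A_y = -26/3  [GC ∥ AB ∩ CB ∥ GA]
   → A = (-53/3, -26/3)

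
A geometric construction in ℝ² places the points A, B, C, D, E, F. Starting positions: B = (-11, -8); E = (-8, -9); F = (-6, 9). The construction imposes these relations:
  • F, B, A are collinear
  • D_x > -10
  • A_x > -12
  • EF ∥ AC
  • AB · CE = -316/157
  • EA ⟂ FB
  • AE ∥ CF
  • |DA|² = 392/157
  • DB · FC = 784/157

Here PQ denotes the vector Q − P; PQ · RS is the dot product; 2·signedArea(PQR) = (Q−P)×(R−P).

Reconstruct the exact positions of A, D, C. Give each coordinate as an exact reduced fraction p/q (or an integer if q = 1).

A = (-1732/157, -1273/157)
C = (-1418/157, 1553/157)
D = (-1494/157, -1343/157)

1. A_x = -1732/157  [F, B, A are collinear ∩ EA ⟂ FB]
2. A_y = -1273/157  [F, B, A are collinear ∩ EA ⟂ FB]
   → A = (-1732/157, -1273/157)
3. C_x = -1418/157  [AE ∥ CF ∩ EF ∥ AC]
4. C_y = 1553/157  [AE ∥ CF ∩ EF ∥ AC]
   → C = (-1418/157, 1553/157)
5. D_x = -1494/157  [line 476/157·x + -140/157·y + 3332/157 = 0 ∩ |DA|² = 392/157]
6. D_y = -1343/157  [line 476/157·x + -140/157·y + 3332/157 = 0 ∩ |DA|² = 392/157]
   → D = (-1494/157, -1343/157)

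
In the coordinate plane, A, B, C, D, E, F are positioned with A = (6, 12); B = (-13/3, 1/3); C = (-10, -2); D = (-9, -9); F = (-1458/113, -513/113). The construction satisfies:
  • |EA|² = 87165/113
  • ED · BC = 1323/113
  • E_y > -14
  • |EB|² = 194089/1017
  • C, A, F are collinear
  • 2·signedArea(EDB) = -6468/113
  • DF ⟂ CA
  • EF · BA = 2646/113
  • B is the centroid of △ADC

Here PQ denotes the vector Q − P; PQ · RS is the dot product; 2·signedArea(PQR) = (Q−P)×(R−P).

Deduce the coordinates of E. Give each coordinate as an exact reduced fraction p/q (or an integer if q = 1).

E = (-576/113, -1521/113)

1. E_x = -576/113  [EF · BA = 2646/113 ∩ ED · BC = 1323/113]
2. E_y = -1521/113  [EF · BA = 2646/113 ∩ ED · BC = 1323/113]
   → E = (-576/113, -1521/113)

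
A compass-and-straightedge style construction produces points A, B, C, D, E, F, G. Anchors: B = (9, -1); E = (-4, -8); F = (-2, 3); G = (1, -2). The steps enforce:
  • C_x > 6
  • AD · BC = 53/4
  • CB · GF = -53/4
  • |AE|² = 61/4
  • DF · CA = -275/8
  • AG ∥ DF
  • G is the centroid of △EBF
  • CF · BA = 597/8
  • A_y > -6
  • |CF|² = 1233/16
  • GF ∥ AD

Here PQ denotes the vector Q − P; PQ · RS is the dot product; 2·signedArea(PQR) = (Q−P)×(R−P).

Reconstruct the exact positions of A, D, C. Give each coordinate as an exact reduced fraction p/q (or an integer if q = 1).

1. C_x = 25/4  [line 3·x + -5·y + -75/4 = 0 ∩ |CF|² = 1233/16]
2. C_y = 0  [line 3·x + -5·y + -75/4 = 0 ∩ |CF|² = 1233/16]
   → C = (25/4, 0)
3. A_x = -3/2  [line -33/4·x + 3·y + 21/8 = 0 ∩ |AE|² = 61/4]
4. A_y = -5  [line -33/4·x + 3·y + 21/8 = 0 ∩ |AE|² = 61/4]
   → A = (-3/2, -5)
5. D_x = -9/2  [AD · BC = 53/4 ∩ AG ∥ DF]
6. D_y = 0  [AD · BC = 53/4 ∩ AG ∥ DF]
   → D = (-9/2, 0)

A = (-3/2, -5)
C = (25/4, 0)
D = (-9/2, 0)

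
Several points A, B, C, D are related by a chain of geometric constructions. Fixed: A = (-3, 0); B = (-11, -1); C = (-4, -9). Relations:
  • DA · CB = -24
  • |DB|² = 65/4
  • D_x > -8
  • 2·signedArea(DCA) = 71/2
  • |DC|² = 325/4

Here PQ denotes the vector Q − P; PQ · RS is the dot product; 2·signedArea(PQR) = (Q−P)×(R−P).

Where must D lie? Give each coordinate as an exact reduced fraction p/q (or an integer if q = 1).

1. D_x = -7  [2·signedArea(DCA) = 71/2 ∩ DA · CB = -24]
2. D_y = -1/2  [2·signedArea(DCA) = 71/2 ∩ DA · CB = -24]
   → D = (-7, -1/2)

D = (-7, -1/2)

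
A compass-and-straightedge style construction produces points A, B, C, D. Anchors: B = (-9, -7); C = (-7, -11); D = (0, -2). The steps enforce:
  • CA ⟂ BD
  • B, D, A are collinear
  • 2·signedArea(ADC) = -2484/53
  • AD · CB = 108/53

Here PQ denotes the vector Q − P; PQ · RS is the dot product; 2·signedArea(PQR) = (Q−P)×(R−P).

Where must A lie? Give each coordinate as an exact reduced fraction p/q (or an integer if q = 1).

1. A_x = -486/53  [B, D, A are collinear ∩ CA ⟂ BD]
2. A_y = -376/53  [B, D, A are collinear ∩ CA ⟂ BD]
   → A = (-486/53, -376/53)

A = (-486/53, -376/53)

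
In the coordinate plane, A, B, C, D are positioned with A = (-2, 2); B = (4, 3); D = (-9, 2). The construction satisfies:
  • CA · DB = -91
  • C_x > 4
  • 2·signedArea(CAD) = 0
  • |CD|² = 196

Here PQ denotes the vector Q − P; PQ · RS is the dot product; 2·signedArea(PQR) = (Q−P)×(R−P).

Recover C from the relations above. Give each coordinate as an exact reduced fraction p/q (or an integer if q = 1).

C = (5, 2)

1. C_x = 5  [2·signedArea(CAD) = 0 ∩ CA · DB = -91]
2. C_y = 2  [2·signedArea(CAD) = 0 ∩ CA · DB = -91]
   → C = (5, 2)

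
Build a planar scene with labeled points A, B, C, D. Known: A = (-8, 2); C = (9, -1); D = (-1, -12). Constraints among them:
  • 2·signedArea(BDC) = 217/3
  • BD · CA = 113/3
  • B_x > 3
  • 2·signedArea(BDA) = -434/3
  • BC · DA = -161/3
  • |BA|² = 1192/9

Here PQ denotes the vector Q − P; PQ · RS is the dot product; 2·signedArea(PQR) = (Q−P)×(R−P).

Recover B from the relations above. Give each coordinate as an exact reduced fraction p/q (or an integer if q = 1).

B = (10/3, 0)

1. B_x = 10/3  [BC · DA = -161/3 ∩ BD · CA = 113/3]
2. B_y = 0  [BC · DA = -161/3 ∩ BD · CA = 113/3]
   → B = (10/3, 0)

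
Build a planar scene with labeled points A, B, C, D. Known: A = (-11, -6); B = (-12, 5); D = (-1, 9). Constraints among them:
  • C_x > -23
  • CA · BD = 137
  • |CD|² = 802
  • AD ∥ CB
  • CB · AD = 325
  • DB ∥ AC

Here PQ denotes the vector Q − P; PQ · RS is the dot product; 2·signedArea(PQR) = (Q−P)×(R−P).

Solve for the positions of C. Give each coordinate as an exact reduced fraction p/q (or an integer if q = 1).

1. C_x = -22  [AD ∥ CB ∩ DB ∥ AC]
2. C_y = -10  [AD ∥ CB ∩ DB ∥ AC]
   → C = (-22, -10)

C = (-22, -10)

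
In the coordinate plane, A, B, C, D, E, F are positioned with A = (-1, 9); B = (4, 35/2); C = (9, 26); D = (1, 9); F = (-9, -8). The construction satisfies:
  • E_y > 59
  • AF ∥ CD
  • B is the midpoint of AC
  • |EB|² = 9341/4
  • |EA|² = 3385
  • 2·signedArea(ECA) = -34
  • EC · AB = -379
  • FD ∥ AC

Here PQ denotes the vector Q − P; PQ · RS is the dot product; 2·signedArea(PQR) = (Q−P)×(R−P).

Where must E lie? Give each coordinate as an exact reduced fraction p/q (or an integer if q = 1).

E = (27, 60)

1. E_x = 27  [2·signedArea(ECA) = -34 ∩ EC · AB = -379]
2. E_y = 60  [2·signedArea(ECA) = -34 ∩ EC · AB = -379]
   → E = (27, 60)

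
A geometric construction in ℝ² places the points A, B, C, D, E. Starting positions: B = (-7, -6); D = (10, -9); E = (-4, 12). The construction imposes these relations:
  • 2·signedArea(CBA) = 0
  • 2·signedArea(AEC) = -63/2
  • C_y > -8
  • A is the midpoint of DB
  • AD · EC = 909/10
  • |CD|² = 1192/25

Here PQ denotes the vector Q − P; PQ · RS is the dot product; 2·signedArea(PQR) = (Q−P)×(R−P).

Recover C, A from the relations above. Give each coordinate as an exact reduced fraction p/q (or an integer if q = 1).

A = (3/2, -15/2)
C = (16/5, -39/5)

1. A_x = 3/2  [A is the midpoint of DB]
2. A_y = -15/2  [A is the midpoint of DB]
   → A = (3/2, -15/2)
3. C_x = 16/5  [2·signedArea(CBA) = 0 ∩ AD · EC = 909/10]
4. C_y = -39/5  [2·signedArea(CBA) = 0 ∩ AD · EC = 909/10]
   → C = (16/5, -39/5)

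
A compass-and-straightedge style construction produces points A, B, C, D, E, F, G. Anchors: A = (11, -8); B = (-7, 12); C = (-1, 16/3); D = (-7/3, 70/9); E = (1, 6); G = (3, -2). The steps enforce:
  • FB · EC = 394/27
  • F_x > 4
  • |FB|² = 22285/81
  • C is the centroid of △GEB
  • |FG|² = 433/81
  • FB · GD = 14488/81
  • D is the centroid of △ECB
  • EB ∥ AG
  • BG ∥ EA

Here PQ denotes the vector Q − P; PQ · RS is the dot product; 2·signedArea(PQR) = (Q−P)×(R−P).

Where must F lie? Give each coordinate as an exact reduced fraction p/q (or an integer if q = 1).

F = (13/3, -1/9)

1. F_x = 13/3  [FB · GD = 14488/81 ∩ FB · EC = 394/27]
2. F_y = -1/9  [FB · GD = 14488/81 ∩ FB · EC = 394/27]
   → F = (13/3, -1/9)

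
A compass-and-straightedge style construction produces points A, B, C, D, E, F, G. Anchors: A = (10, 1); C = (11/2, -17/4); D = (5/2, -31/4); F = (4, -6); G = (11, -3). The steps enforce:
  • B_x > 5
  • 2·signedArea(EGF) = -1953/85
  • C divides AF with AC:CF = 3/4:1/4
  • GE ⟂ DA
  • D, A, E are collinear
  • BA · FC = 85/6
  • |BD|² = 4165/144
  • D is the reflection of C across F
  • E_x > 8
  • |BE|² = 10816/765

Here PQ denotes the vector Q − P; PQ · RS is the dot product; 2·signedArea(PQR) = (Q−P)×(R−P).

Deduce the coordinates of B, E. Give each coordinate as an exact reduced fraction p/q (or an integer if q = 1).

B = (6, -11/3)
E = (718/85, -69/85)

1. B_x = 6  [line -3/2·x + -7/4·y + 31/12 = 0 ∩ |BD|² = 4165/144]
2. B_y = -11/3  [line -3/2·x + -7/4·y + 31/12 = 0 ∩ |BD|² = 4165/144]
   → B = (6, -11/3)
3. E_x = 718/85  [D, A, E are collinear ∩ GE ⟂ DA]
4. E_y = -69/85  [D, A, E are collinear ∩ GE ⟂ DA]
   → E = (718/85, -69/85)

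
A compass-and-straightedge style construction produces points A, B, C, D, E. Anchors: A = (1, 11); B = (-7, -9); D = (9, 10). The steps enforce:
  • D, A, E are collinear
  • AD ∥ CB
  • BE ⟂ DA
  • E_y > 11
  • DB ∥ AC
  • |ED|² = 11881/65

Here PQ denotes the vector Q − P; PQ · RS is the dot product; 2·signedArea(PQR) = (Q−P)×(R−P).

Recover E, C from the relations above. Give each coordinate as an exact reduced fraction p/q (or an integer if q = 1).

1. E_x = -287/65  [D, A, E are collinear ∩ BE ⟂ DA]
2. E_y = 759/65  [D, A, E are collinear ∩ BE ⟂ DA]
   → E = (-287/65, 759/65)
3. C_x = -15  [AD ∥ CB ∩ DB ∥ AC]
4. C_y = -8  [AD ∥ CB ∩ DB ∥ AC]
   → C = (-15, -8)

C = (-15, -8)
E = (-287/65, 759/65)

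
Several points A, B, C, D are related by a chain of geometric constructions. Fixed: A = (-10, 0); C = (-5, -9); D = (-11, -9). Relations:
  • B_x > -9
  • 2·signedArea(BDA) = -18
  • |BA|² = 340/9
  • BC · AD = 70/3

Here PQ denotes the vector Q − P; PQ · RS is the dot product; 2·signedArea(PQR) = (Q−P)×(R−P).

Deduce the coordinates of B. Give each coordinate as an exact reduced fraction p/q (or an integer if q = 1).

B = (-26/3, -6)

1. B_x = -26/3  [2·signedArea(BDA) = -18 ∩ BC · AD = 70/3]
2. B_y = -6  [2·signedArea(BDA) = -18 ∩ BC · AD = 70/3]
   → B = (-26/3, -6)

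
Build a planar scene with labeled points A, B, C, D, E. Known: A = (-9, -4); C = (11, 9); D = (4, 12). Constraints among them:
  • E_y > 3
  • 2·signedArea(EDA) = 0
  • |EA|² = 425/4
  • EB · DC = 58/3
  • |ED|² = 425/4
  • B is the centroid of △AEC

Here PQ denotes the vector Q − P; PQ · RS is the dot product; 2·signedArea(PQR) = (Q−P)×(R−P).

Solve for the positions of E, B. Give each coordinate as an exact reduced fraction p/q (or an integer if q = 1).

1. E_x = -5/2  [line 16·x + -13·y + 92 = 0 ∩ |EA|² = 425/4]
2. E_y = 4  [line 16·x + -13·y + 92 = 0 ∩ |EA|² = 425/4]
   → E = (-5/2, 4)
3. B_x = -1/6  [B is the centroid of △AEC]
4. B_y = 3  [B is the centroid of △AEC]
   → B = (-1/6, 3)

B = (-1/6, 3)
E = (-5/2, 4)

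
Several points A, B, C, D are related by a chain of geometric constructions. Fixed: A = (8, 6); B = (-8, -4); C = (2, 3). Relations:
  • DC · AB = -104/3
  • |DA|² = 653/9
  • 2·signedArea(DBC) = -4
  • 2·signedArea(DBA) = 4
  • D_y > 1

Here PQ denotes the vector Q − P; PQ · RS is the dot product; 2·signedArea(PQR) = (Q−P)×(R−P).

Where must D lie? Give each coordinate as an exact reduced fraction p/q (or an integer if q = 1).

D = (2/3, 5/3)

1. D_x = 2/3  [2·signedArea(DBA) = 4 ∩ 2·signedArea(DBC) = -4]
2. D_y = 5/3  [2·signedArea(DBA) = 4 ∩ 2·signedArea(DBC) = -4]
   → D = (2/3, 5/3)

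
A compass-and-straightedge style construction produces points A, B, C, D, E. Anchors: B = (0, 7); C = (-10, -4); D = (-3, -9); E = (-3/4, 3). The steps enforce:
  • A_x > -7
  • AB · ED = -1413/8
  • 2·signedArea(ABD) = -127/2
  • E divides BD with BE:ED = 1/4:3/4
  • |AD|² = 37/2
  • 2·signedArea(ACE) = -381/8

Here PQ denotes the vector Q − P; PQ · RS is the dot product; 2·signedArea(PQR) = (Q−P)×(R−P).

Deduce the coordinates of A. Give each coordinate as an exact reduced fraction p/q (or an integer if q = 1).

A = (-13/2, -13/2)

1. A_x = -13/2  [2·signedArea(ACE) = -381/8 ∩ AB · ED = -1413/8]
2. A_y = -13/2  [2·signedArea(ACE) = -381/8 ∩ AB · ED = -1413/8]
   → A = (-13/2, -13/2)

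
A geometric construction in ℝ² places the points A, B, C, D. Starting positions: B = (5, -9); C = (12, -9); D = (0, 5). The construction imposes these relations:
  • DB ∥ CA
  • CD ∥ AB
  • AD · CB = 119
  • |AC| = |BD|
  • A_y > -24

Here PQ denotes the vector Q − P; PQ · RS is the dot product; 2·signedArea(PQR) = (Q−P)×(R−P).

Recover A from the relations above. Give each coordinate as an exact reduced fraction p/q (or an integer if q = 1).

A = (17, -23)

1. A_x = 17  [CD ∥ AB ∩ DB ∥ CA]
2. A_y = -23  [CD ∥ AB ∩ DB ∥ CA]
   → A = (17, -23)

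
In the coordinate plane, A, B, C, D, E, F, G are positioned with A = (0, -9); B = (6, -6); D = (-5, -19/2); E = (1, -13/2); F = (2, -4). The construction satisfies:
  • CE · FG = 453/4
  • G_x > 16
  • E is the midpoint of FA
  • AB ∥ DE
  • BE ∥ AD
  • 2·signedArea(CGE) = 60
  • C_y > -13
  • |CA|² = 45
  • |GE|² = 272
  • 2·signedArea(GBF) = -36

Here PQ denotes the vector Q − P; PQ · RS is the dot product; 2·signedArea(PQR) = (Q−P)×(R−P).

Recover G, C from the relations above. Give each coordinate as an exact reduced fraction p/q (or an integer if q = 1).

1. G_x = 17  [line -2·x + -4·y + 24 = 0 ∩ |GE|² = 272]
2. G_y = -5/2  [line -2·x + -4·y + 24 = 0 ∩ |GE|² = 272]
   → G = (17, -5/2)
3. C_x = -6  [CE · FG = 453/4 ∩ 2·signedArea(CGE) = 60]
4. C_y = -12  [CE · FG = 453/4 ∩ 2·signedArea(CGE) = 60]
   → C = (-6, -12)

C = (-6, -12)
G = (17, -5/2)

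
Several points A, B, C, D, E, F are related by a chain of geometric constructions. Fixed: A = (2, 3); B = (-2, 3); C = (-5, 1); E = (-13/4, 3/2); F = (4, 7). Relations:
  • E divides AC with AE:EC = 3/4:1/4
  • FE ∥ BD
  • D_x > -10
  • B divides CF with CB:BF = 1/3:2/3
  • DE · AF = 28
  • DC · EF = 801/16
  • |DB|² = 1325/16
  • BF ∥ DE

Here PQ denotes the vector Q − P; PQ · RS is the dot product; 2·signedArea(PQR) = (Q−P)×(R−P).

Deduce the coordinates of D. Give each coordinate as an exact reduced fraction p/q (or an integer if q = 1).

D = (-37/4, -5/2)

1. D_x = -37/4  [BF ∥ DE ∩ FE ∥ BD]
2. D_y = -5/2  [BF ∥ DE ∩ FE ∥ BD]
   → D = (-37/4, -5/2)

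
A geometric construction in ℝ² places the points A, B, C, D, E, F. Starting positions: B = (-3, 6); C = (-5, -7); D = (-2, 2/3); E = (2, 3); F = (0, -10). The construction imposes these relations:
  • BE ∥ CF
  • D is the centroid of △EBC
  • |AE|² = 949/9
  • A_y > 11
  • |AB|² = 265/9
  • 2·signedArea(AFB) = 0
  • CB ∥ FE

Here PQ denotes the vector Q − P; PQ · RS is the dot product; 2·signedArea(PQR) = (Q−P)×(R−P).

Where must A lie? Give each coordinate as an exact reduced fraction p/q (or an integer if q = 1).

1. A_x = -4  [line -16·x + -3·y + -30 = 0 ∩ |AE|² = 949/9]
2. A_y = 34/3  [line -16·x + -3·y + -30 = 0 ∩ |AE|² = 949/9]
   → A = (-4, 34/3)

A = (-4, 34/3)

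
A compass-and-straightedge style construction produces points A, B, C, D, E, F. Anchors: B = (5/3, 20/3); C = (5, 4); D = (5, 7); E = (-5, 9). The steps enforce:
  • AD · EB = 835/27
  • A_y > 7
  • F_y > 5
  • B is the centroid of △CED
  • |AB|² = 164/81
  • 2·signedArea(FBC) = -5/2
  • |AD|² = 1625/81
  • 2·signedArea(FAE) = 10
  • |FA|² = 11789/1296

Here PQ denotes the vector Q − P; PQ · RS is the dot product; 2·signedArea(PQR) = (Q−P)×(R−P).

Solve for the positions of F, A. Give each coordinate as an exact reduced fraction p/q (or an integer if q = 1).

A = (5/9, 68/9)
F = (5/2, 21/4)

1. A_x = 5/9  [line -20/3·x + 7/3·y + -376/27 = 0 ∩ |AB|² = 164/81]
2. A_y = 68/9  [line -20/3·x + 7/3·y + -376/27 = 0 ∩ |AB|² = 164/81]
   → A = (5/9, 68/9)
3. F_x = 5/2  [2·signedArea(FBC) = -5/2 ∩ 2·signedArea(FAE) = 10]
4. F_y = 21/4  [2·signedArea(FBC) = -5/2 ∩ 2·signedArea(FAE) = 10]
   → F = (5/2, 21/4)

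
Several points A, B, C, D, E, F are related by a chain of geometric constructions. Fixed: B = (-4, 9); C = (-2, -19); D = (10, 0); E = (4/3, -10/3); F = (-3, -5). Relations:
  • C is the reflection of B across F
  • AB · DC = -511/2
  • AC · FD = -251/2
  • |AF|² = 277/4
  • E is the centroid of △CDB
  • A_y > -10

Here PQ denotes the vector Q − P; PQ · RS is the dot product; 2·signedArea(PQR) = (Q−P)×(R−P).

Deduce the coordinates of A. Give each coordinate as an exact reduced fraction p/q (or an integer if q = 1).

1. A_x = 4  [AB · DC = -511/2 ∩ AC · FD = -251/2]
2. A_y = -19/2  [AB · DC = -511/2 ∩ AC · FD = -251/2]
   → A = (4, -19/2)

A = (4, -19/2)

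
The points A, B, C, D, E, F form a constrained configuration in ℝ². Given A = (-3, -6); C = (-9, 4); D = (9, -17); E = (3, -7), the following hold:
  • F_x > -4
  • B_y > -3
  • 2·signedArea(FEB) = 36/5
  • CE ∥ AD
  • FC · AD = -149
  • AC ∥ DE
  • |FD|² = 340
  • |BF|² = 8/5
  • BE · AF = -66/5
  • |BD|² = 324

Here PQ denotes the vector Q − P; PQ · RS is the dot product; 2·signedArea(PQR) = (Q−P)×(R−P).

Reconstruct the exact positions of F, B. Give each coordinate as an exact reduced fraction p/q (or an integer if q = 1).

1. F_x = -3  [line -12·x + 11·y + -3 = 0 ∩ |FD|² = 340]
2. F_y = -3  [line -12·x + 11·y + -3 = 0 ∩ |FD|² = 340]
   → F = (-3, -3)
3. B_x = -9/5  [2·signedArea(FEB) = 36/5 ∩ BE · AF = -66/5]
4. B_y = -13/5  [2·signedArea(FEB) = 36/5 ∩ BE · AF = -66/5]
   → B = (-9/5, -13/5)

B = (-9/5, -13/5)
F = (-3, -3)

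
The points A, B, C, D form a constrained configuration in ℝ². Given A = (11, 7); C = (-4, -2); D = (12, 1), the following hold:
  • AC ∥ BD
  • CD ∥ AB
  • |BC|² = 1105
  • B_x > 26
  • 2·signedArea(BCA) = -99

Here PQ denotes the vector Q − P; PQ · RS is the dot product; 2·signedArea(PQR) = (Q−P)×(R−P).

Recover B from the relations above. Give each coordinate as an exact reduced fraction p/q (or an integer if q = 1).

B = (27, 10)

1. B_x = 27  [AC ∥ BD ∩ CD ∥ AB]
2. B_y = 10  [AC ∥ BD ∩ CD ∥ AB]
   → B = (27, 10)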